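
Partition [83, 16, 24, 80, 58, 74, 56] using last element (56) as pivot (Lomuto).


Pivot: 56
  16 <= 56: swap -> [16, 83, 24, 80, 58, 74, 56]
  24 <= 56: swap -> [16, 24, 83, 80, 58, 74, 56]
Place pivot at 2: [16, 24, 56, 80, 58, 74, 83]

Partitioned: [16, 24, 56, 80, 58, 74, 83]


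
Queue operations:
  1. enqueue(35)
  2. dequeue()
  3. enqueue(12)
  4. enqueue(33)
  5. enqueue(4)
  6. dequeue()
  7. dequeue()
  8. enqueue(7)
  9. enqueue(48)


enqueue(35) -> [35]
dequeue()->35, []
enqueue(12) -> [12]
enqueue(33) -> [12, 33]
enqueue(4) -> [12, 33, 4]
dequeue()->12, [33, 4]
dequeue()->33, [4]
enqueue(7) -> [4, 7]
enqueue(48) -> [4, 7, 48]

Final queue: [4, 7, 48]


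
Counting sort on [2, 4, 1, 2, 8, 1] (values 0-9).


Input: [2, 4, 1, 2, 8, 1]
Counts: [0, 2, 2, 0, 1, 0, 0, 0, 1, 0]

Sorted: [1, 1, 2, 2, 4, 8]


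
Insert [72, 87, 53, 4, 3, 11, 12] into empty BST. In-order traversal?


Insert 72: root
Insert 87: R from 72
Insert 53: L from 72
Insert 4: L from 72 -> L from 53
Insert 3: L from 72 -> L from 53 -> L from 4
Insert 11: L from 72 -> L from 53 -> R from 4
Insert 12: L from 72 -> L from 53 -> R from 4 -> R from 11

In-order: [3, 4, 11, 12, 53, 72, 87]


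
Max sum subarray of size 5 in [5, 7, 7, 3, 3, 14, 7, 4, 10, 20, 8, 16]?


[0:5]: 25
[1:6]: 34
[2:7]: 34
[3:8]: 31
[4:9]: 38
[5:10]: 55
[6:11]: 49
[7:12]: 58

Max: 58 at [7:12]


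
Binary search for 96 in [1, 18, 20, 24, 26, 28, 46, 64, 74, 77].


Step 1: lo=0, hi=9, mid=4, val=26
Step 2: lo=5, hi=9, mid=7, val=64
Step 3: lo=8, hi=9, mid=8, val=74
Step 4: lo=9, hi=9, mid=9, val=77

Not found


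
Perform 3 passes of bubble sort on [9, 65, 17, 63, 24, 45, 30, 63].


Initial: [9, 65, 17, 63, 24, 45, 30, 63]
Pass 1: [9, 17, 63, 24, 45, 30, 63, 65] (6 swaps)
Pass 2: [9, 17, 24, 45, 30, 63, 63, 65] (3 swaps)
Pass 3: [9, 17, 24, 30, 45, 63, 63, 65] (1 swaps)

After 3 passes: [9, 17, 24, 30, 45, 63, 63, 65]


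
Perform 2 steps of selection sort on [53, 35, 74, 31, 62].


Initial: [53, 35, 74, 31, 62]
Step 1: min=31 at 3
  Swap: [31, 35, 74, 53, 62]
Step 2: min=35 at 1
  Swap: [31, 35, 74, 53, 62]

After 2 steps: [31, 35, 74, 53, 62]


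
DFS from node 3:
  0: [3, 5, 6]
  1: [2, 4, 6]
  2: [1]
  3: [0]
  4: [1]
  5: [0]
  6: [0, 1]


Visit 3, push [0]
Visit 0, push [6, 5]
Visit 5, push []
Visit 6, push [1]
Visit 1, push [4, 2]
Visit 2, push []
Visit 4, push []

DFS order: [3, 0, 5, 6, 1, 2, 4]


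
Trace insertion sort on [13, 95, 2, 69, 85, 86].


Initial: [13, 95, 2, 69, 85, 86]
Insert 95: [13, 95, 2, 69, 85, 86]
Insert 2: [2, 13, 95, 69, 85, 86]
Insert 69: [2, 13, 69, 95, 85, 86]
Insert 85: [2, 13, 69, 85, 95, 86]
Insert 86: [2, 13, 69, 85, 86, 95]

Sorted: [2, 13, 69, 85, 86, 95]


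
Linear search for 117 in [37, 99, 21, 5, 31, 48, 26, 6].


i=0: 37!=117
i=1: 99!=117
i=2: 21!=117
i=3: 5!=117
i=4: 31!=117
i=5: 48!=117
i=6: 26!=117
i=7: 6!=117

Not found, 8 comps


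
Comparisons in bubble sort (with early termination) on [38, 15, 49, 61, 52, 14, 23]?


Algorithm: bubble sort (with early termination)
Input: [38, 15, 49, 61, 52, 14, 23]
Sorted: [14, 15, 23, 38, 49, 52, 61]

21


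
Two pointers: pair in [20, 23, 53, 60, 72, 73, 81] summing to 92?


lo=0(20)+hi=6(81)=101
lo=0(20)+hi=5(73)=93
lo=0(20)+hi=4(72)=92

Yes: 20+72=92


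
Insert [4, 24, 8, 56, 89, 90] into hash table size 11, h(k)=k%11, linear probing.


Insert 4: h=4 -> slot 4
Insert 24: h=2 -> slot 2
Insert 8: h=8 -> slot 8
Insert 56: h=1 -> slot 1
Insert 89: h=1, 2 probes -> slot 3
Insert 90: h=2, 3 probes -> slot 5

Table: [None, 56, 24, 89, 4, 90, None, None, 8, None, None]


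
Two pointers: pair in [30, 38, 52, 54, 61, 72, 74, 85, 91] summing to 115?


lo=0(30)+hi=8(91)=121
lo=0(30)+hi=7(85)=115

Yes: 30+85=115


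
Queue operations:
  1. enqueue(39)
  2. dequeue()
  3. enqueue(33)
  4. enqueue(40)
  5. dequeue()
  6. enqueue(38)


enqueue(39) -> [39]
dequeue()->39, []
enqueue(33) -> [33]
enqueue(40) -> [33, 40]
dequeue()->33, [40]
enqueue(38) -> [40, 38]

Final queue: [40, 38]


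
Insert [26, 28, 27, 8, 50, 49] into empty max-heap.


Insert 26: [26]
Insert 28: [28, 26]
Insert 27: [28, 26, 27]
Insert 8: [28, 26, 27, 8]
Insert 50: [50, 28, 27, 8, 26]
Insert 49: [50, 28, 49, 8, 26, 27]

Final heap: [50, 28, 49, 8, 26, 27]


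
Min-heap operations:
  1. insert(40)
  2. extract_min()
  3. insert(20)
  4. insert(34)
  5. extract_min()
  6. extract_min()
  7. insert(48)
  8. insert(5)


insert(40) -> [40]
extract_min()->40, []
insert(20) -> [20]
insert(34) -> [20, 34]
extract_min()->20, [34]
extract_min()->34, []
insert(48) -> [48]
insert(5) -> [5, 48]

Final heap: [5, 48]


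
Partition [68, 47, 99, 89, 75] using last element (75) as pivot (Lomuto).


Pivot: 75
  68 <= 75: advance i (no swap)
  47 <= 75: advance i (no swap)
Place pivot at 2: [68, 47, 75, 89, 99]

Partitioned: [68, 47, 75, 89, 99]


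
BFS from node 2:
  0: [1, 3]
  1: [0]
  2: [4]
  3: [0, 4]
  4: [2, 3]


Visit 2, enqueue [4]
Visit 4, enqueue [3]
Visit 3, enqueue [0]
Visit 0, enqueue [1]
Visit 1, enqueue []

BFS order: [2, 4, 3, 0, 1]


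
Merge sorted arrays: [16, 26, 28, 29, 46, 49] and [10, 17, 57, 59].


Take 10 from B
Take 16 from A
Take 17 from B
Take 26 from A
Take 28 from A
Take 29 from A
Take 46 from A
Take 49 from A

Merged: [10, 16, 17, 26, 28, 29, 46, 49, 57, 59]


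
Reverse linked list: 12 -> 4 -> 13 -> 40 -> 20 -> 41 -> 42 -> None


Step 1: curr=12, set curr.next=prev(None) | reversed so far: 12
Step 2: curr=4, set curr.next=prev(12) | reversed so far: 4 -> 12
Step 3: curr=13, set curr.next=prev(4) | reversed so far: 13 -> 4 -> 12
Step 4: curr=40, set curr.next=prev(13) | reversed so far: 40 -> 13 -> 4 -> 12
Step 5: curr=20, set curr.next=prev(40) | reversed so far: 20 -> 40 -> 13 -> 4 -> 12
Step 6: curr=41, set curr.next=prev(20) | reversed so far: 41 -> 20 -> 40 -> 13 -> 4 -> 12
Step 7: curr=42, set curr.next=prev(41) | reversed so far: 42 -> 41 -> 20 -> 40 -> 13 -> 4 -> 12

42 -> 41 -> 20 -> 40 -> 13 -> 4 -> 12 -> None


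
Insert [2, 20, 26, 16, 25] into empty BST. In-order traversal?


Insert 2: root
Insert 20: R from 2
Insert 26: R from 2 -> R from 20
Insert 16: R from 2 -> L from 20
Insert 25: R from 2 -> R from 20 -> L from 26

In-order: [2, 16, 20, 25, 26]


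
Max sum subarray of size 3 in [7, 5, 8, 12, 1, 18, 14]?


[0:3]: 20
[1:4]: 25
[2:5]: 21
[3:6]: 31
[4:7]: 33

Max: 33 at [4:7]


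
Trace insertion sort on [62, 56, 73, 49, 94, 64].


Initial: [62, 56, 73, 49, 94, 64]
Insert 56: [56, 62, 73, 49, 94, 64]
Insert 73: [56, 62, 73, 49, 94, 64]
Insert 49: [49, 56, 62, 73, 94, 64]
Insert 94: [49, 56, 62, 73, 94, 64]
Insert 64: [49, 56, 62, 64, 73, 94]

Sorted: [49, 56, 62, 64, 73, 94]


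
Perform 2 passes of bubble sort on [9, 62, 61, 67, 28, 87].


Initial: [9, 62, 61, 67, 28, 87]
Pass 1: [9, 61, 62, 28, 67, 87] (2 swaps)
Pass 2: [9, 61, 28, 62, 67, 87] (1 swaps)

After 2 passes: [9, 61, 28, 62, 67, 87]


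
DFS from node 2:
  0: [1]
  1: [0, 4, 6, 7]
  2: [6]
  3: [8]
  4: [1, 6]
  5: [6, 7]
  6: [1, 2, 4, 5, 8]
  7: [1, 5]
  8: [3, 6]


Visit 2, push [6]
Visit 6, push [8, 5, 4, 1]
Visit 1, push [7, 4, 0]
Visit 0, push []
Visit 4, push []
Visit 7, push [5]
Visit 5, push []
Visit 8, push [3]
Visit 3, push []

DFS order: [2, 6, 1, 0, 4, 7, 5, 8, 3]


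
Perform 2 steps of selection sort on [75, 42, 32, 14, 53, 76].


Initial: [75, 42, 32, 14, 53, 76]
Step 1: min=14 at 3
  Swap: [14, 42, 32, 75, 53, 76]
Step 2: min=32 at 2
  Swap: [14, 32, 42, 75, 53, 76]

After 2 steps: [14, 32, 42, 75, 53, 76]


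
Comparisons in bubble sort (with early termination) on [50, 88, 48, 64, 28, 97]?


Algorithm: bubble sort (with early termination)
Input: [50, 88, 48, 64, 28, 97]
Sorted: [28, 48, 50, 64, 88, 97]

15


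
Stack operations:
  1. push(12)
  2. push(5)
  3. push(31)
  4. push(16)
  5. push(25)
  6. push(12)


push(12) -> [12]
push(5) -> [12, 5]
push(31) -> [12, 5, 31]
push(16) -> [12, 5, 31, 16]
push(25) -> [12, 5, 31, 16, 25]
push(12) -> [12, 5, 31, 16, 25, 12]

Final stack: [12, 5, 31, 16, 25, 12]


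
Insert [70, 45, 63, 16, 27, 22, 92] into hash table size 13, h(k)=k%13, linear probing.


Insert 70: h=5 -> slot 5
Insert 45: h=6 -> slot 6
Insert 63: h=11 -> slot 11
Insert 16: h=3 -> slot 3
Insert 27: h=1 -> slot 1
Insert 22: h=9 -> slot 9
Insert 92: h=1, 1 probes -> slot 2

Table: [None, 27, 92, 16, None, 70, 45, None, None, 22, None, 63, None]


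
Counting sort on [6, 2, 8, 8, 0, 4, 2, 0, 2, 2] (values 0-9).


Input: [6, 2, 8, 8, 0, 4, 2, 0, 2, 2]
Counts: [2, 0, 4, 0, 1, 0, 1, 0, 2, 0]

Sorted: [0, 0, 2, 2, 2, 2, 4, 6, 8, 8]


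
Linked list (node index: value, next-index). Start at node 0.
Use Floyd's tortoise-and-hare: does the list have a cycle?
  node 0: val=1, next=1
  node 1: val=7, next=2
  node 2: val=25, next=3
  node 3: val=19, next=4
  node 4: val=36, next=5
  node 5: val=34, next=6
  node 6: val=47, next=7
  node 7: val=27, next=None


Floyd's tortoise (slow, +1) and hare (fast, +2):
  init: slow=0, fast=0
  step 1: slow=1, fast=2
  step 2: slow=2, fast=4
  step 3: slow=3, fast=6
  step 4: fast 6->7->None, no cycle

Cycle: no


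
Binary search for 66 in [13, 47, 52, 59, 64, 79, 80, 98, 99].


Step 1: lo=0, hi=8, mid=4, val=64
Step 2: lo=5, hi=8, mid=6, val=80
Step 3: lo=5, hi=5, mid=5, val=79

Not found


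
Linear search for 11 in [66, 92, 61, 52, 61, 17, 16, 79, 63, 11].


i=0: 66!=11
i=1: 92!=11
i=2: 61!=11
i=3: 52!=11
i=4: 61!=11
i=5: 17!=11
i=6: 16!=11
i=7: 79!=11
i=8: 63!=11
i=9: 11==11 found!

Found at 9, 10 comps


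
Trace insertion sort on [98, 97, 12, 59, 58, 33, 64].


Initial: [98, 97, 12, 59, 58, 33, 64]
Insert 97: [97, 98, 12, 59, 58, 33, 64]
Insert 12: [12, 97, 98, 59, 58, 33, 64]
Insert 59: [12, 59, 97, 98, 58, 33, 64]
Insert 58: [12, 58, 59, 97, 98, 33, 64]
Insert 33: [12, 33, 58, 59, 97, 98, 64]
Insert 64: [12, 33, 58, 59, 64, 97, 98]

Sorted: [12, 33, 58, 59, 64, 97, 98]


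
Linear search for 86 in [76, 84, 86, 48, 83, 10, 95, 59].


i=0: 76!=86
i=1: 84!=86
i=2: 86==86 found!

Found at 2, 3 comps


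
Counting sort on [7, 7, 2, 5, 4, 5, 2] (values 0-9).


Input: [7, 7, 2, 5, 4, 5, 2]
Counts: [0, 0, 2, 0, 1, 2, 0, 2, 0, 0]

Sorted: [2, 2, 4, 5, 5, 7, 7]


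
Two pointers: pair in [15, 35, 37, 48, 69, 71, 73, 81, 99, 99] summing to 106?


lo=0(15)+hi=9(99)=114
lo=0(15)+hi=8(99)=114
lo=0(15)+hi=7(81)=96
lo=1(35)+hi=7(81)=116
lo=1(35)+hi=6(73)=108
lo=1(35)+hi=5(71)=106

Yes: 35+71=106


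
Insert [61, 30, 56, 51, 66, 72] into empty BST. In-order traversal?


Insert 61: root
Insert 30: L from 61
Insert 56: L from 61 -> R from 30
Insert 51: L from 61 -> R from 30 -> L from 56
Insert 66: R from 61
Insert 72: R from 61 -> R from 66

In-order: [30, 51, 56, 61, 66, 72]


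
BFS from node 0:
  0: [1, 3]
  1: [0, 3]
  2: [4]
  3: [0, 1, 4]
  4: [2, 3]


Visit 0, enqueue [1, 3]
Visit 1, enqueue []
Visit 3, enqueue [4]
Visit 4, enqueue [2]
Visit 2, enqueue []

BFS order: [0, 1, 3, 4, 2]


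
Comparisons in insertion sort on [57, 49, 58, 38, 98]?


Algorithm: insertion sort
Input: [57, 49, 58, 38, 98]
Sorted: [38, 49, 57, 58, 98]

6


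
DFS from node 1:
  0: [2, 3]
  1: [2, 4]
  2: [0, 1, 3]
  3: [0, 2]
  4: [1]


Visit 1, push [4, 2]
Visit 2, push [3, 0]
Visit 0, push [3]
Visit 3, push []
Visit 4, push []

DFS order: [1, 2, 0, 3, 4]


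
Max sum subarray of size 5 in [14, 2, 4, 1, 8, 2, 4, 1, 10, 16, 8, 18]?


[0:5]: 29
[1:6]: 17
[2:7]: 19
[3:8]: 16
[4:9]: 25
[5:10]: 33
[6:11]: 39
[7:12]: 53

Max: 53 at [7:12]


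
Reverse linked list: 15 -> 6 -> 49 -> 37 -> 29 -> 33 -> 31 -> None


Step 1: curr=15, set curr.next=prev(None) | reversed so far: 15
Step 2: curr=6, set curr.next=prev(15) | reversed so far: 6 -> 15
Step 3: curr=49, set curr.next=prev(6) | reversed so far: 49 -> 6 -> 15
Step 4: curr=37, set curr.next=prev(49) | reversed so far: 37 -> 49 -> 6 -> 15
Step 5: curr=29, set curr.next=prev(37) | reversed so far: 29 -> 37 -> 49 -> 6 -> 15
Step 6: curr=33, set curr.next=prev(29) | reversed so far: 33 -> 29 -> 37 -> 49 -> 6 -> 15
Step 7: curr=31, set curr.next=prev(33) | reversed so far: 31 -> 33 -> 29 -> 37 -> 49 -> 6 -> 15

31 -> 33 -> 29 -> 37 -> 49 -> 6 -> 15 -> None


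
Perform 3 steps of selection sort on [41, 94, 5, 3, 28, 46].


Initial: [41, 94, 5, 3, 28, 46]
Step 1: min=3 at 3
  Swap: [3, 94, 5, 41, 28, 46]
Step 2: min=5 at 2
  Swap: [3, 5, 94, 41, 28, 46]
Step 3: min=28 at 4
  Swap: [3, 5, 28, 41, 94, 46]

After 3 steps: [3, 5, 28, 41, 94, 46]


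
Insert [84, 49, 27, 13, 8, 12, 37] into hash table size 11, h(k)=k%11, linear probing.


Insert 84: h=7 -> slot 7
Insert 49: h=5 -> slot 5
Insert 27: h=5, 1 probes -> slot 6
Insert 13: h=2 -> slot 2
Insert 8: h=8 -> slot 8
Insert 12: h=1 -> slot 1
Insert 37: h=4 -> slot 4

Table: [None, 12, 13, None, 37, 49, 27, 84, 8, None, None]


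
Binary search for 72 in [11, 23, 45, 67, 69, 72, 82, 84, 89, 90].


Step 1: lo=0, hi=9, mid=4, val=69
Step 2: lo=5, hi=9, mid=7, val=84
Step 3: lo=5, hi=6, mid=5, val=72

Found at index 5


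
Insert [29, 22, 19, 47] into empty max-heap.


Insert 29: [29]
Insert 22: [29, 22]
Insert 19: [29, 22, 19]
Insert 47: [47, 29, 19, 22]

Final heap: [47, 29, 19, 22]


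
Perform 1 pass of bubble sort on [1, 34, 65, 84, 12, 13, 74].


Initial: [1, 34, 65, 84, 12, 13, 74]
Pass 1: [1, 34, 65, 12, 13, 74, 84] (3 swaps)

After 1 pass: [1, 34, 65, 12, 13, 74, 84]


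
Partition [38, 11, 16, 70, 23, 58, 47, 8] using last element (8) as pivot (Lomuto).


Pivot: 8
Place pivot at 0: [8, 11, 16, 70, 23, 58, 47, 38]

Partitioned: [8, 11, 16, 70, 23, 58, 47, 38]


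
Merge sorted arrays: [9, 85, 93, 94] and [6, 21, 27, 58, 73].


Take 6 from B
Take 9 from A
Take 21 from B
Take 27 from B
Take 58 from B
Take 73 from B

Merged: [6, 9, 21, 27, 58, 73, 85, 93, 94]


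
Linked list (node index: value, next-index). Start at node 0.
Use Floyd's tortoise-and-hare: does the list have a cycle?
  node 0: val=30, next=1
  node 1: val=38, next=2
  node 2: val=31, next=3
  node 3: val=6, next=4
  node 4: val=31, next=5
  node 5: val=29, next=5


Floyd's tortoise (slow, +1) and hare (fast, +2):
  init: slow=0, fast=0
  step 1: slow=1, fast=2
  step 2: slow=2, fast=4
  step 3: slow=3, fast=5
  step 4: slow=4, fast=5
  step 5: slow=5, fast=5
  slow == fast at node 5: cycle detected

Cycle: yes


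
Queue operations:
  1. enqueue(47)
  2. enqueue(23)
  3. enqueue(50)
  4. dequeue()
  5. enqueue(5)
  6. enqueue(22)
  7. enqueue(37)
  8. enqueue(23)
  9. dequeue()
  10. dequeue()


enqueue(47) -> [47]
enqueue(23) -> [47, 23]
enqueue(50) -> [47, 23, 50]
dequeue()->47, [23, 50]
enqueue(5) -> [23, 50, 5]
enqueue(22) -> [23, 50, 5, 22]
enqueue(37) -> [23, 50, 5, 22, 37]
enqueue(23) -> [23, 50, 5, 22, 37, 23]
dequeue()->23, [50, 5, 22, 37, 23]
dequeue()->50, [5, 22, 37, 23]

Final queue: [5, 22, 37, 23]


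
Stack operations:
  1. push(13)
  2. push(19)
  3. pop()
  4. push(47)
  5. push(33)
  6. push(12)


push(13) -> [13]
push(19) -> [13, 19]
pop()->19, [13]
push(47) -> [13, 47]
push(33) -> [13, 47, 33]
push(12) -> [13, 47, 33, 12]

Final stack: [13, 47, 33, 12]


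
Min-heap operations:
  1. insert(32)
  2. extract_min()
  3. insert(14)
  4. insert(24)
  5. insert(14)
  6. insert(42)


insert(32) -> [32]
extract_min()->32, []
insert(14) -> [14]
insert(24) -> [14, 24]
insert(14) -> [14, 24, 14]
insert(42) -> [14, 24, 14, 42]

Final heap: [14, 24, 14, 42]


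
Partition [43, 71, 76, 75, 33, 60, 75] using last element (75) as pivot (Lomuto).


Pivot: 75
  43 <= 75: advance i (no swap)
  71 <= 75: advance i (no swap)
  75 <= 75: swap -> [43, 71, 75, 76, 33, 60, 75]
  33 <= 75: swap -> [43, 71, 75, 33, 76, 60, 75]
  60 <= 75: swap -> [43, 71, 75, 33, 60, 76, 75]
Place pivot at 5: [43, 71, 75, 33, 60, 75, 76]

Partitioned: [43, 71, 75, 33, 60, 75, 76]


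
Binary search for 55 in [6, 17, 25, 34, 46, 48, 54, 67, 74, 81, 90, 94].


Step 1: lo=0, hi=11, mid=5, val=48
Step 2: lo=6, hi=11, mid=8, val=74
Step 3: lo=6, hi=7, mid=6, val=54
Step 4: lo=7, hi=7, mid=7, val=67

Not found


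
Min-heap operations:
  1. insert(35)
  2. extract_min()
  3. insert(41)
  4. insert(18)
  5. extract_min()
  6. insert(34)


insert(35) -> [35]
extract_min()->35, []
insert(41) -> [41]
insert(18) -> [18, 41]
extract_min()->18, [41]
insert(34) -> [34, 41]

Final heap: [34, 41]


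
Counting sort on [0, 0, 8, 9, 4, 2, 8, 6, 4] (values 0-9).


Input: [0, 0, 8, 9, 4, 2, 8, 6, 4]
Counts: [2, 0, 1, 0, 2, 0, 1, 0, 2, 1]

Sorted: [0, 0, 2, 4, 4, 6, 8, 8, 9]


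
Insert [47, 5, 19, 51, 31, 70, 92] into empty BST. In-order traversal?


Insert 47: root
Insert 5: L from 47
Insert 19: L from 47 -> R from 5
Insert 51: R from 47
Insert 31: L from 47 -> R from 5 -> R from 19
Insert 70: R from 47 -> R from 51
Insert 92: R from 47 -> R from 51 -> R from 70

In-order: [5, 19, 31, 47, 51, 70, 92]


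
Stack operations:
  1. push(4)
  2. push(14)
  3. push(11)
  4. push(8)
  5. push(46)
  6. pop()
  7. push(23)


push(4) -> [4]
push(14) -> [4, 14]
push(11) -> [4, 14, 11]
push(8) -> [4, 14, 11, 8]
push(46) -> [4, 14, 11, 8, 46]
pop()->46, [4, 14, 11, 8]
push(23) -> [4, 14, 11, 8, 23]

Final stack: [4, 14, 11, 8, 23]


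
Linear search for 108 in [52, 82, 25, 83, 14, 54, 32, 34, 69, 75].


i=0: 52!=108
i=1: 82!=108
i=2: 25!=108
i=3: 83!=108
i=4: 14!=108
i=5: 54!=108
i=6: 32!=108
i=7: 34!=108
i=8: 69!=108
i=9: 75!=108

Not found, 10 comps


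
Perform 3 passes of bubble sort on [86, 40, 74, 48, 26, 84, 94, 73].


Initial: [86, 40, 74, 48, 26, 84, 94, 73]
Pass 1: [40, 74, 48, 26, 84, 86, 73, 94] (6 swaps)
Pass 2: [40, 48, 26, 74, 84, 73, 86, 94] (3 swaps)
Pass 3: [40, 26, 48, 74, 73, 84, 86, 94] (2 swaps)

After 3 passes: [40, 26, 48, 74, 73, 84, 86, 94]


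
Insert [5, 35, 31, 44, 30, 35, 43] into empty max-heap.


Insert 5: [5]
Insert 35: [35, 5]
Insert 31: [35, 5, 31]
Insert 44: [44, 35, 31, 5]
Insert 30: [44, 35, 31, 5, 30]
Insert 35: [44, 35, 35, 5, 30, 31]
Insert 43: [44, 35, 43, 5, 30, 31, 35]

Final heap: [44, 35, 43, 5, 30, 31, 35]


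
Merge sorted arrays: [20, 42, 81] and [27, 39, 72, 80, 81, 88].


Take 20 from A
Take 27 from B
Take 39 from B
Take 42 from A
Take 72 from B
Take 80 from B
Take 81 from A

Merged: [20, 27, 39, 42, 72, 80, 81, 81, 88]


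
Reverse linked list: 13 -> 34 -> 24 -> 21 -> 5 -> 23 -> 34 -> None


Step 1: curr=13, set curr.next=prev(None) | reversed so far: 13
Step 2: curr=34, set curr.next=prev(13) | reversed so far: 34 -> 13
Step 3: curr=24, set curr.next=prev(34) | reversed so far: 24 -> 34 -> 13
Step 4: curr=21, set curr.next=prev(24) | reversed so far: 21 -> 24 -> 34 -> 13
Step 5: curr=5, set curr.next=prev(21) | reversed so far: 5 -> 21 -> 24 -> 34 -> 13
Step 6: curr=23, set curr.next=prev(5) | reversed so far: 23 -> 5 -> 21 -> 24 -> 34 -> 13
Step 7: curr=34, set curr.next=prev(23) | reversed so far: 34 -> 23 -> 5 -> 21 -> 24 -> 34 -> 13

34 -> 23 -> 5 -> 21 -> 24 -> 34 -> 13 -> None


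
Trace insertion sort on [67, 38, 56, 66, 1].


Initial: [67, 38, 56, 66, 1]
Insert 38: [38, 67, 56, 66, 1]
Insert 56: [38, 56, 67, 66, 1]
Insert 66: [38, 56, 66, 67, 1]
Insert 1: [1, 38, 56, 66, 67]

Sorted: [1, 38, 56, 66, 67]


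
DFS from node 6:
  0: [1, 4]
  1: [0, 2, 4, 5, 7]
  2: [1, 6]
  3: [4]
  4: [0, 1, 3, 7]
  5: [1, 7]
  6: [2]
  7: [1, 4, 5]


Visit 6, push [2]
Visit 2, push [1]
Visit 1, push [7, 5, 4, 0]
Visit 0, push [4]
Visit 4, push [7, 3]
Visit 3, push []
Visit 7, push [5]
Visit 5, push []

DFS order: [6, 2, 1, 0, 4, 3, 7, 5]


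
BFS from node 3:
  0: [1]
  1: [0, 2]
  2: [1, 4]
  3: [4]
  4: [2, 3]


Visit 3, enqueue [4]
Visit 4, enqueue [2]
Visit 2, enqueue [1]
Visit 1, enqueue [0]
Visit 0, enqueue []

BFS order: [3, 4, 2, 1, 0]


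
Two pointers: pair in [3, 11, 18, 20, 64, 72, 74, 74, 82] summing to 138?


lo=0(3)+hi=8(82)=85
lo=1(11)+hi=8(82)=93
lo=2(18)+hi=8(82)=100
lo=3(20)+hi=8(82)=102
lo=4(64)+hi=8(82)=146
lo=4(64)+hi=7(74)=138

Yes: 64+74=138


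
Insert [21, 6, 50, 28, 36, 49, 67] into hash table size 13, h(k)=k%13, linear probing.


Insert 21: h=8 -> slot 8
Insert 6: h=6 -> slot 6
Insert 50: h=11 -> slot 11
Insert 28: h=2 -> slot 2
Insert 36: h=10 -> slot 10
Insert 49: h=10, 2 probes -> slot 12
Insert 67: h=2, 1 probes -> slot 3

Table: [None, None, 28, 67, None, None, 6, None, 21, None, 36, 50, 49]


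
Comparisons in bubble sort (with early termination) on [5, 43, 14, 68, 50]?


Algorithm: bubble sort (with early termination)
Input: [5, 43, 14, 68, 50]
Sorted: [5, 14, 43, 50, 68]

7


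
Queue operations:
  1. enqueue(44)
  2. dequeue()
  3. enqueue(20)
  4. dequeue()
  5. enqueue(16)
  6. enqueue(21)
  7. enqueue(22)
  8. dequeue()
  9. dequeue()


enqueue(44) -> [44]
dequeue()->44, []
enqueue(20) -> [20]
dequeue()->20, []
enqueue(16) -> [16]
enqueue(21) -> [16, 21]
enqueue(22) -> [16, 21, 22]
dequeue()->16, [21, 22]
dequeue()->21, [22]

Final queue: [22]


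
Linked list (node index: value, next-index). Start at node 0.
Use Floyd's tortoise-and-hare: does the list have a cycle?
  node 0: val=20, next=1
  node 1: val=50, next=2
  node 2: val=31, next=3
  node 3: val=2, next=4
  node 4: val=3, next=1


Floyd's tortoise (slow, +1) and hare (fast, +2):
  init: slow=0, fast=0
  step 1: slow=1, fast=2
  step 2: slow=2, fast=4
  step 3: slow=3, fast=2
  step 4: slow=4, fast=4
  slow == fast at node 4: cycle detected

Cycle: yes


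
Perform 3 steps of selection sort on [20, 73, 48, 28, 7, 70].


Initial: [20, 73, 48, 28, 7, 70]
Step 1: min=7 at 4
  Swap: [7, 73, 48, 28, 20, 70]
Step 2: min=20 at 4
  Swap: [7, 20, 48, 28, 73, 70]
Step 3: min=28 at 3
  Swap: [7, 20, 28, 48, 73, 70]

After 3 steps: [7, 20, 28, 48, 73, 70]


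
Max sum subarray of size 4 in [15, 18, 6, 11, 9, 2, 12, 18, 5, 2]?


[0:4]: 50
[1:5]: 44
[2:6]: 28
[3:7]: 34
[4:8]: 41
[5:9]: 37
[6:10]: 37

Max: 50 at [0:4]


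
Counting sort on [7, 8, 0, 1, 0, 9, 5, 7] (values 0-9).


Input: [7, 8, 0, 1, 0, 9, 5, 7]
Counts: [2, 1, 0, 0, 0, 1, 0, 2, 1, 1]

Sorted: [0, 0, 1, 5, 7, 7, 8, 9]


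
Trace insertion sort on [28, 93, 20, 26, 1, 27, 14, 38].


Initial: [28, 93, 20, 26, 1, 27, 14, 38]
Insert 93: [28, 93, 20, 26, 1, 27, 14, 38]
Insert 20: [20, 28, 93, 26, 1, 27, 14, 38]
Insert 26: [20, 26, 28, 93, 1, 27, 14, 38]
Insert 1: [1, 20, 26, 28, 93, 27, 14, 38]
Insert 27: [1, 20, 26, 27, 28, 93, 14, 38]
Insert 14: [1, 14, 20, 26, 27, 28, 93, 38]
Insert 38: [1, 14, 20, 26, 27, 28, 38, 93]

Sorted: [1, 14, 20, 26, 27, 28, 38, 93]


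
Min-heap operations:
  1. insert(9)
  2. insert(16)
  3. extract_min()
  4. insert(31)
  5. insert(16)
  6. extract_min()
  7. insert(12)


insert(9) -> [9]
insert(16) -> [9, 16]
extract_min()->9, [16]
insert(31) -> [16, 31]
insert(16) -> [16, 31, 16]
extract_min()->16, [16, 31]
insert(12) -> [12, 31, 16]

Final heap: [12, 31, 16]


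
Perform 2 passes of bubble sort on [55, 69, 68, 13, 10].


Initial: [55, 69, 68, 13, 10]
Pass 1: [55, 68, 13, 10, 69] (3 swaps)
Pass 2: [55, 13, 10, 68, 69] (2 swaps)

After 2 passes: [55, 13, 10, 68, 69]


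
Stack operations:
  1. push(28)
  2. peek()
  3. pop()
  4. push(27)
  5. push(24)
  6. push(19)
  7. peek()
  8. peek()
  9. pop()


push(28) -> [28]
peek()->28
pop()->28, []
push(27) -> [27]
push(24) -> [27, 24]
push(19) -> [27, 24, 19]
peek()->19
peek()->19
pop()->19, [27, 24]

Final stack: [27, 24]


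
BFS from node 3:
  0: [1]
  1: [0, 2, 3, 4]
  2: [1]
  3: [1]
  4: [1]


Visit 3, enqueue [1]
Visit 1, enqueue [0, 2, 4]
Visit 0, enqueue []
Visit 2, enqueue []
Visit 4, enqueue []

BFS order: [3, 1, 0, 2, 4]


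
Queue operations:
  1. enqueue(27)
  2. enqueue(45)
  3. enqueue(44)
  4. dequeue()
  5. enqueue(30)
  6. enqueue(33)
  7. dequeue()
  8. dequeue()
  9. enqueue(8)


enqueue(27) -> [27]
enqueue(45) -> [27, 45]
enqueue(44) -> [27, 45, 44]
dequeue()->27, [45, 44]
enqueue(30) -> [45, 44, 30]
enqueue(33) -> [45, 44, 30, 33]
dequeue()->45, [44, 30, 33]
dequeue()->44, [30, 33]
enqueue(8) -> [30, 33, 8]

Final queue: [30, 33, 8]


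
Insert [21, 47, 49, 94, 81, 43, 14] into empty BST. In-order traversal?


Insert 21: root
Insert 47: R from 21
Insert 49: R from 21 -> R from 47
Insert 94: R from 21 -> R from 47 -> R from 49
Insert 81: R from 21 -> R from 47 -> R from 49 -> L from 94
Insert 43: R from 21 -> L from 47
Insert 14: L from 21

In-order: [14, 21, 43, 47, 49, 81, 94]


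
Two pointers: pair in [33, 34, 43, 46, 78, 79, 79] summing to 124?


lo=0(33)+hi=6(79)=112
lo=1(34)+hi=6(79)=113
lo=2(43)+hi=6(79)=122
lo=3(46)+hi=6(79)=125
lo=3(46)+hi=5(79)=125
lo=3(46)+hi=4(78)=124

Yes: 46+78=124


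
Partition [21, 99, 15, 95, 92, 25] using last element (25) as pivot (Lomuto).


Pivot: 25
  21 <= 25: advance i (no swap)
  15 <= 25: swap -> [21, 15, 99, 95, 92, 25]
Place pivot at 2: [21, 15, 25, 95, 92, 99]

Partitioned: [21, 15, 25, 95, 92, 99]


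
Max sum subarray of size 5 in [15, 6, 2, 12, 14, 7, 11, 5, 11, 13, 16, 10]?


[0:5]: 49
[1:6]: 41
[2:7]: 46
[3:8]: 49
[4:9]: 48
[5:10]: 47
[6:11]: 56
[7:12]: 55

Max: 56 at [6:11]


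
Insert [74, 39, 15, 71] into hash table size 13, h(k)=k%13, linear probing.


Insert 74: h=9 -> slot 9
Insert 39: h=0 -> slot 0
Insert 15: h=2 -> slot 2
Insert 71: h=6 -> slot 6

Table: [39, None, 15, None, None, None, 71, None, None, 74, None, None, None]


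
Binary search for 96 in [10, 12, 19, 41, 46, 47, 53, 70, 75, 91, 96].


Step 1: lo=0, hi=10, mid=5, val=47
Step 2: lo=6, hi=10, mid=8, val=75
Step 3: lo=9, hi=10, mid=9, val=91
Step 4: lo=10, hi=10, mid=10, val=96

Found at index 10


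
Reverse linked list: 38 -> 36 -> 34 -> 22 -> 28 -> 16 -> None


Step 1: curr=38, set curr.next=prev(None) | reversed so far: 38
Step 2: curr=36, set curr.next=prev(38) | reversed so far: 36 -> 38
Step 3: curr=34, set curr.next=prev(36) | reversed so far: 34 -> 36 -> 38
Step 4: curr=22, set curr.next=prev(34) | reversed so far: 22 -> 34 -> 36 -> 38
Step 5: curr=28, set curr.next=prev(22) | reversed so far: 28 -> 22 -> 34 -> 36 -> 38
Step 6: curr=16, set curr.next=prev(28) | reversed so far: 16 -> 28 -> 22 -> 34 -> 36 -> 38

16 -> 28 -> 22 -> 34 -> 36 -> 38 -> None


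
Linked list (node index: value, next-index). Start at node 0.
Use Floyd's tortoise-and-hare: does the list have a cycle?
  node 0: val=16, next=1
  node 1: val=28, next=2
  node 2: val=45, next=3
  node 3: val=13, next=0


Floyd's tortoise (slow, +1) and hare (fast, +2):
  init: slow=0, fast=0
  step 1: slow=1, fast=2
  step 2: slow=2, fast=0
  step 3: slow=3, fast=2
  step 4: slow=0, fast=0
  slow == fast at node 0: cycle detected

Cycle: yes


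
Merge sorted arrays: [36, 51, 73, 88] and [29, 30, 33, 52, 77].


Take 29 from B
Take 30 from B
Take 33 from B
Take 36 from A
Take 51 from A
Take 52 from B
Take 73 from A
Take 77 from B

Merged: [29, 30, 33, 36, 51, 52, 73, 77, 88]


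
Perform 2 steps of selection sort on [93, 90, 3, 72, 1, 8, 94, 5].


Initial: [93, 90, 3, 72, 1, 8, 94, 5]
Step 1: min=1 at 4
  Swap: [1, 90, 3, 72, 93, 8, 94, 5]
Step 2: min=3 at 2
  Swap: [1, 3, 90, 72, 93, 8, 94, 5]

After 2 steps: [1, 3, 90, 72, 93, 8, 94, 5]


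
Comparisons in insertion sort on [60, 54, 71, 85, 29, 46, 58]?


Algorithm: insertion sort
Input: [60, 54, 71, 85, 29, 46, 58]
Sorted: [29, 46, 54, 58, 60, 71, 85]

16


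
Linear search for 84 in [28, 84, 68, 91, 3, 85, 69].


i=0: 28!=84
i=1: 84==84 found!

Found at 1, 2 comps


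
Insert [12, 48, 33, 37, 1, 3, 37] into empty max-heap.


Insert 12: [12]
Insert 48: [48, 12]
Insert 33: [48, 12, 33]
Insert 37: [48, 37, 33, 12]
Insert 1: [48, 37, 33, 12, 1]
Insert 3: [48, 37, 33, 12, 1, 3]
Insert 37: [48, 37, 37, 12, 1, 3, 33]

Final heap: [48, 37, 37, 12, 1, 3, 33]


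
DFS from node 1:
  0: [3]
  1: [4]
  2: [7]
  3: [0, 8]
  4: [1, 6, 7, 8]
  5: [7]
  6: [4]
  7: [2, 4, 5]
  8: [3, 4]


Visit 1, push [4]
Visit 4, push [8, 7, 6]
Visit 6, push []
Visit 7, push [5, 2]
Visit 2, push []
Visit 5, push []
Visit 8, push [3]
Visit 3, push [0]
Visit 0, push []

DFS order: [1, 4, 6, 7, 2, 5, 8, 3, 0]


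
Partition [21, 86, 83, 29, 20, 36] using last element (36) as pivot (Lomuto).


Pivot: 36
  21 <= 36: advance i (no swap)
  29 <= 36: swap -> [21, 29, 83, 86, 20, 36]
  20 <= 36: swap -> [21, 29, 20, 86, 83, 36]
Place pivot at 3: [21, 29, 20, 36, 83, 86]

Partitioned: [21, 29, 20, 36, 83, 86]


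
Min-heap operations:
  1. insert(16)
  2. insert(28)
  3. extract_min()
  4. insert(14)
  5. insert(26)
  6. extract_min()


insert(16) -> [16]
insert(28) -> [16, 28]
extract_min()->16, [28]
insert(14) -> [14, 28]
insert(26) -> [14, 28, 26]
extract_min()->14, [26, 28]

Final heap: [26, 28]


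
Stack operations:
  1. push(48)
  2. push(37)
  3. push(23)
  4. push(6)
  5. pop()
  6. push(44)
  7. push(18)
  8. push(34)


push(48) -> [48]
push(37) -> [48, 37]
push(23) -> [48, 37, 23]
push(6) -> [48, 37, 23, 6]
pop()->6, [48, 37, 23]
push(44) -> [48, 37, 23, 44]
push(18) -> [48, 37, 23, 44, 18]
push(34) -> [48, 37, 23, 44, 18, 34]

Final stack: [48, 37, 23, 44, 18, 34]


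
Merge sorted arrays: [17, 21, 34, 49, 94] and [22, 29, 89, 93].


Take 17 from A
Take 21 from A
Take 22 from B
Take 29 from B
Take 34 from A
Take 49 from A
Take 89 from B
Take 93 from B

Merged: [17, 21, 22, 29, 34, 49, 89, 93, 94]


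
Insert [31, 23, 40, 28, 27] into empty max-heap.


Insert 31: [31]
Insert 23: [31, 23]
Insert 40: [40, 23, 31]
Insert 28: [40, 28, 31, 23]
Insert 27: [40, 28, 31, 23, 27]

Final heap: [40, 28, 31, 23, 27]


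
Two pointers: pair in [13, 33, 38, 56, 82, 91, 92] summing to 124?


lo=0(13)+hi=6(92)=105
lo=1(33)+hi=6(92)=125
lo=1(33)+hi=5(91)=124

Yes: 33+91=124


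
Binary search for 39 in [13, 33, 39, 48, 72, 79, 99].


Step 1: lo=0, hi=6, mid=3, val=48
Step 2: lo=0, hi=2, mid=1, val=33
Step 3: lo=2, hi=2, mid=2, val=39

Found at index 2


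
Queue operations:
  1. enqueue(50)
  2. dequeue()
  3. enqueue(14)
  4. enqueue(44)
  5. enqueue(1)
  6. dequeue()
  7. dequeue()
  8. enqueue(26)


enqueue(50) -> [50]
dequeue()->50, []
enqueue(14) -> [14]
enqueue(44) -> [14, 44]
enqueue(1) -> [14, 44, 1]
dequeue()->14, [44, 1]
dequeue()->44, [1]
enqueue(26) -> [1, 26]

Final queue: [1, 26]


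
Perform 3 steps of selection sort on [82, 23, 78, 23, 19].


Initial: [82, 23, 78, 23, 19]
Step 1: min=19 at 4
  Swap: [19, 23, 78, 23, 82]
Step 2: min=23 at 1
  Swap: [19, 23, 78, 23, 82]
Step 3: min=23 at 3
  Swap: [19, 23, 23, 78, 82]

After 3 steps: [19, 23, 23, 78, 82]


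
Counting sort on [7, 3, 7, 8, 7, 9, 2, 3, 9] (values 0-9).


Input: [7, 3, 7, 8, 7, 9, 2, 3, 9]
Counts: [0, 0, 1, 2, 0, 0, 0, 3, 1, 2]

Sorted: [2, 3, 3, 7, 7, 7, 8, 9, 9]


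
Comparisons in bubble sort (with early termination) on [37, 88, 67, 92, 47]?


Algorithm: bubble sort (with early termination)
Input: [37, 88, 67, 92, 47]
Sorted: [37, 47, 67, 88, 92]

10


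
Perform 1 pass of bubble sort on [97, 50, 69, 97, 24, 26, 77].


Initial: [97, 50, 69, 97, 24, 26, 77]
Pass 1: [50, 69, 97, 24, 26, 77, 97] (5 swaps)

After 1 pass: [50, 69, 97, 24, 26, 77, 97]


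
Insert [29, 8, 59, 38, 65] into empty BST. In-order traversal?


Insert 29: root
Insert 8: L from 29
Insert 59: R from 29
Insert 38: R from 29 -> L from 59
Insert 65: R from 29 -> R from 59

In-order: [8, 29, 38, 59, 65]


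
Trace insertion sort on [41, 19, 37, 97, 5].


Initial: [41, 19, 37, 97, 5]
Insert 19: [19, 41, 37, 97, 5]
Insert 37: [19, 37, 41, 97, 5]
Insert 97: [19, 37, 41, 97, 5]
Insert 5: [5, 19, 37, 41, 97]

Sorted: [5, 19, 37, 41, 97]


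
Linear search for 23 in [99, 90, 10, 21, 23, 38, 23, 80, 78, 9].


i=0: 99!=23
i=1: 90!=23
i=2: 10!=23
i=3: 21!=23
i=4: 23==23 found!

Found at 4, 5 comps


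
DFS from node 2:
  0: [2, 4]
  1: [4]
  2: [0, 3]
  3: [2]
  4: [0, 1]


Visit 2, push [3, 0]
Visit 0, push [4]
Visit 4, push [1]
Visit 1, push []
Visit 3, push []

DFS order: [2, 0, 4, 1, 3]


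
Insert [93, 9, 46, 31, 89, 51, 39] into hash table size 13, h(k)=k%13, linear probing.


Insert 93: h=2 -> slot 2
Insert 9: h=9 -> slot 9
Insert 46: h=7 -> slot 7
Insert 31: h=5 -> slot 5
Insert 89: h=11 -> slot 11
Insert 51: h=12 -> slot 12
Insert 39: h=0 -> slot 0

Table: [39, None, 93, None, None, 31, None, 46, None, 9, None, 89, 51]


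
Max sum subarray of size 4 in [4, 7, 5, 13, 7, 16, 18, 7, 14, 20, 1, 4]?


[0:4]: 29
[1:5]: 32
[2:6]: 41
[3:7]: 54
[4:8]: 48
[5:9]: 55
[6:10]: 59
[7:11]: 42
[8:12]: 39

Max: 59 at [6:10]


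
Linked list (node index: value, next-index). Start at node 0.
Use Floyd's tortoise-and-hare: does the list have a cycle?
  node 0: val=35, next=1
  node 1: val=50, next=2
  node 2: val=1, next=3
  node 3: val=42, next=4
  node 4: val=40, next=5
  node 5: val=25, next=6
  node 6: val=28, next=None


Floyd's tortoise (slow, +1) and hare (fast, +2):
  init: slow=0, fast=0
  step 1: slow=1, fast=2
  step 2: slow=2, fast=4
  step 3: slow=3, fast=6
  step 4: fast -> None, no cycle

Cycle: no


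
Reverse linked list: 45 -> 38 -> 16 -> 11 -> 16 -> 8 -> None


Step 1: curr=45, set curr.next=prev(None) | reversed so far: 45
Step 2: curr=38, set curr.next=prev(45) | reversed so far: 38 -> 45
Step 3: curr=16, set curr.next=prev(38) | reversed so far: 16 -> 38 -> 45
Step 4: curr=11, set curr.next=prev(16) | reversed so far: 11 -> 16 -> 38 -> 45
Step 5: curr=16, set curr.next=prev(11) | reversed so far: 16 -> 11 -> 16 -> 38 -> 45
Step 6: curr=8, set curr.next=prev(16) | reversed so far: 8 -> 16 -> 11 -> 16 -> 38 -> 45

8 -> 16 -> 11 -> 16 -> 38 -> 45 -> None


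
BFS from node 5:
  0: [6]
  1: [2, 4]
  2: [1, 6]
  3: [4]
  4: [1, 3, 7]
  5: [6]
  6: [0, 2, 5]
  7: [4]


Visit 5, enqueue [6]
Visit 6, enqueue [0, 2]
Visit 0, enqueue []
Visit 2, enqueue [1]
Visit 1, enqueue [4]
Visit 4, enqueue [3, 7]
Visit 3, enqueue []
Visit 7, enqueue []

BFS order: [5, 6, 0, 2, 1, 4, 3, 7]


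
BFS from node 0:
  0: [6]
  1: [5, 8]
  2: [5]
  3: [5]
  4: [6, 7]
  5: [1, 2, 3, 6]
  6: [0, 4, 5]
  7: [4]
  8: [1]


Visit 0, enqueue [6]
Visit 6, enqueue [4, 5]
Visit 4, enqueue [7]
Visit 5, enqueue [1, 2, 3]
Visit 7, enqueue []
Visit 1, enqueue [8]
Visit 2, enqueue []
Visit 3, enqueue []
Visit 8, enqueue []

BFS order: [0, 6, 4, 5, 7, 1, 2, 3, 8]


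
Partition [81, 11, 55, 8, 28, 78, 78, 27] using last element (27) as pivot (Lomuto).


Pivot: 27
  11 <= 27: swap -> [11, 81, 55, 8, 28, 78, 78, 27]
  8 <= 27: swap -> [11, 8, 55, 81, 28, 78, 78, 27]
Place pivot at 2: [11, 8, 27, 81, 28, 78, 78, 55]

Partitioned: [11, 8, 27, 81, 28, 78, 78, 55]


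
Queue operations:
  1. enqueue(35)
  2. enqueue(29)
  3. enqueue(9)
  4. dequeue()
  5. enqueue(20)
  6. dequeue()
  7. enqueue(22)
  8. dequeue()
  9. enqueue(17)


enqueue(35) -> [35]
enqueue(29) -> [35, 29]
enqueue(9) -> [35, 29, 9]
dequeue()->35, [29, 9]
enqueue(20) -> [29, 9, 20]
dequeue()->29, [9, 20]
enqueue(22) -> [9, 20, 22]
dequeue()->9, [20, 22]
enqueue(17) -> [20, 22, 17]

Final queue: [20, 22, 17]


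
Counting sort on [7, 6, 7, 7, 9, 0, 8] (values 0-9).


Input: [7, 6, 7, 7, 9, 0, 8]
Counts: [1, 0, 0, 0, 0, 0, 1, 3, 1, 1]

Sorted: [0, 6, 7, 7, 7, 8, 9]


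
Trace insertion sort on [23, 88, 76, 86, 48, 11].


Initial: [23, 88, 76, 86, 48, 11]
Insert 88: [23, 88, 76, 86, 48, 11]
Insert 76: [23, 76, 88, 86, 48, 11]
Insert 86: [23, 76, 86, 88, 48, 11]
Insert 48: [23, 48, 76, 86, 88, 11]
Insert 11: [11, 23, 48, 76, 86, 88]

Sorted: [11, 23, 48, 76, 86, 88]


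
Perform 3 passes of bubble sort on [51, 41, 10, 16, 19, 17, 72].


Initial: [51, 41, 10, 16, 19, 17, 72]
Pass 1: [41, 10, 16, 19, 17, 51, 72] (5 swaps)
Pass 2: [10, 16, 19, 17, 41, 51, 72] (4 swaps)
Pass 3: [10, 16, 17, 19, 41, 51, 72] (1 swaps)

After 3 passes: [10, 16, 17, 19, 41, 51, 72]


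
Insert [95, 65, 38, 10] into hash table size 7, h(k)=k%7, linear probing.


Insert 95: h=4 -> slot 4
Insert 65: h=2 -> slot 2
Insert 38: h=3 -> slot 3
Insert 10: h=3, 2 probes -> slot 5

Table: [None, None, 65, 38, 95, 10, None]


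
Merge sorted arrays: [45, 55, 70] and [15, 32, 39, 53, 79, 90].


Take 15 from B
Take 32 from B
Take 39 from B
Take 45 from A
Take 53 from B
Take 55 from A
Take 70 from A

Merged: [15, 32, 39, 45, 53, 55, 70, 79, 90]


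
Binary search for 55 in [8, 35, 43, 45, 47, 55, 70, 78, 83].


Step 1: lo=0, hi=8, mid=4, val=47
Step 2: lo=5, hi=8, mid=6, val=70
Step 3: lo=5, hi=5, mid=5, val=55

Found at index 5


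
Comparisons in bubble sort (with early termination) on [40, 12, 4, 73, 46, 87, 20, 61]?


Algorithm: bubble sort (with early termination)
Input: [40, 12, 4, 73, 46, 87, 20, 61]
Sorted: [4, 12, 20, 40, 46, 61, 73, 87]

25


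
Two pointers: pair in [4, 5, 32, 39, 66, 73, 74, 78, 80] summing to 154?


lo=0(4)+hi=8(80)=84
lo=1(5)+hi=8(80)=85
lo=2(32)+hi=8(80)=112
lo=3(39)+hi=8(80)=119
lo=4(66)+hi=8(80)=146
lo=5(73)+hi=8(80)=153
lo=6(74)+hi=8(80)=154

Yes: 74+80=154


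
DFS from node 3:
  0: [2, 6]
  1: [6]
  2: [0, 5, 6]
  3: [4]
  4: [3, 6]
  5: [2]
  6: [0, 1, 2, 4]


Visit 3, push [4]
Visit 4, push [6]
Visit 6, push [2, 1, 0]
Visit 0, push [2]
Visit 2, push [5]
Visit 5, push []
Visit 1, push []

DFS order: [3, 4, 6, 0, 2, 5, 1]


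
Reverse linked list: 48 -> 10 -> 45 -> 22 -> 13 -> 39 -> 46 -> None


Step 1: curr=48, set curr.next=prev(None) | reversed so far: 48
Step 2: curr=10, set curr.next=prev(48) | reversed so far: 10 -> 48
Step 3: curr=45, set curr.next=prev(10) | reversed so far: 45 -> 10 -> 48
Step 4: curr=22, set curr.next=prev(45) | reversed so far: 22 -> 45 -> 10 -> 48
Step 5: curr=13, set curr.next=prev(22) | reversed so far: 13 -> 22 -> 45 -> 10 -> 48
Step 6: curr=39, set curr.next=prev(13) | reversed so far: 39 -> 13 -> 22 -> 45 -> 10 -> 48
Step 7: curr=46, set curr.next=prev(39) | reversed so far: 46 -> 39 -> 13 -> 22 -> 45 -> 10 -> 48

46 -> 39 -> 13 -> 22 -> 45 -> 10 -> 48 -> None


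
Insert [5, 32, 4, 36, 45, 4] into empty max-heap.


Insert 5: [5]
Insert 32: [32, 5]
Insert 4: [32, 5, 4]
Insert 36: [36, 32, 4, 5]
Insert 45: [45, 36, 4, 5, 32]
Insert 4: [45, 36, 4, 5, 32, 4]

Final heap: [45, 36, 4, 5, 32, 4]


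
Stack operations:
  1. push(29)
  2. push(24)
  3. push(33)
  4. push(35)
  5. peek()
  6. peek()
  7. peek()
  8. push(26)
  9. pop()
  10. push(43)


push(29) -> [29]
push(24) -> [29, 24]
push(33) -> [29, 24, 33]
push(35) -> [29, 24, 33, 35]
peek()->35
peek()->35
peek()->35
push(26) -> [29, 24, 33, 35, 26]
pop()->26, [29, 24, 33, 35]
push(43) -> [29, 24, 33, 35, 43]

Final stack: [29, 24, 33, 35, 43]


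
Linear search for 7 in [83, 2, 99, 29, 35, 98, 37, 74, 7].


i=0: 83!=7
i=1: 2!=7
i=2: 99!=7
i=3: 29!=7
i=4: 35!=7
i=5: 98!=7
i=6: 37!=7
i=7: 74!=7
i=8: 7==7 found!

Found at 8, 9 comps


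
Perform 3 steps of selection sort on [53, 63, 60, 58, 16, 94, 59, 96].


Initial: [53, 63, 60, 58, 16, 94, 59, 96]
Step 1: min=16 at 4
  Swap: [16, 63, 60, 58, 53, 94, 59, 96]
Step 2: min=53 at 4
  Swap: [16, 53, 60, 58, 63, 94, 59, 96]
Step 3: min=58 at 3
  Swap: [16, 53, 58, 60, 63, 94, 59, 96]

After 3 steps: [16, 53, 58, 60, 63, 94, 59, 96]


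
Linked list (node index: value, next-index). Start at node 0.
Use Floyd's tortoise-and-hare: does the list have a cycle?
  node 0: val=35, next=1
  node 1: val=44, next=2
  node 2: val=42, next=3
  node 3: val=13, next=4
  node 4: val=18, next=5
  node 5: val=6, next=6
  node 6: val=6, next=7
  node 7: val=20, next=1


Floyd's tortoise (slow, +1) and hare (fast, +2):
  init: slow=0, fast=0
  step 1: slow=1, fast=2
  step 2: slow=2, fast=4
  step 3: slow=3, fast=6
  step 4: slow=4, fast=1
  step 5: slow=5, fast=3
  step 6: slow=6, fast=5
  step 7: slow=7, fast=7
  slow == fast at node 7: cycle detected

Cycle: yes


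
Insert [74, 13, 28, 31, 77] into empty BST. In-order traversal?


Insert 74: root
Insert 13: L from 74
Insert 28: L from 74 -> R from 13
Insert 31: L from 74 -> R from 13 -> R from 28
Insert 77: R from 74

In-order: [13, 28, 31, 74, 77]
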